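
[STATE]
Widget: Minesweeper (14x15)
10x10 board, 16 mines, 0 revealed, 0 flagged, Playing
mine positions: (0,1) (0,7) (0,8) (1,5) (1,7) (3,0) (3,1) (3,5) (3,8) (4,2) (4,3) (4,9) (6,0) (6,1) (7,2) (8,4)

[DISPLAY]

■■■■■■■■■■    
■■■■■■■■■■    
■■■■■■■■■■    
■■■■■■■■■■    
■■■■■■■■■■    
■■■■■■■■■■    
■■■■■■■■■■    
■■■■■■■■■■    
■■■■■■■■■■    
■■■■■■■■■■    
              
              
              
              
              


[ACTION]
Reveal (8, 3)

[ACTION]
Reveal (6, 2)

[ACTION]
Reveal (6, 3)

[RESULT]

■■■■■■■■■■    
■■■■■■■■■■    
■■■■■■■■■■    
■■■■■■■■■■    
■■■■■■■■■■    
■■■■■■■■■■    
■■21■■■■■■    
■■■■■■■■■■    
■■■2■■■■■■    
■■■■■■■■■■    
              
              
              
              
              


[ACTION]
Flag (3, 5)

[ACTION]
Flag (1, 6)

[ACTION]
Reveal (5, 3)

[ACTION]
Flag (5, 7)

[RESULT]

■■■■■■■■■■    
■■■■■■⚑■■■    
■■■■■■■■■■    
■■■■■⚑■■■■    
■■■■■■■■■■    
■■■2■■■⚑■■    
■■21■■■■■■    
■■■■■■■■■■    
■■■2■■■■■■    
■■■■■■■■■■    
              
              
              
              
              


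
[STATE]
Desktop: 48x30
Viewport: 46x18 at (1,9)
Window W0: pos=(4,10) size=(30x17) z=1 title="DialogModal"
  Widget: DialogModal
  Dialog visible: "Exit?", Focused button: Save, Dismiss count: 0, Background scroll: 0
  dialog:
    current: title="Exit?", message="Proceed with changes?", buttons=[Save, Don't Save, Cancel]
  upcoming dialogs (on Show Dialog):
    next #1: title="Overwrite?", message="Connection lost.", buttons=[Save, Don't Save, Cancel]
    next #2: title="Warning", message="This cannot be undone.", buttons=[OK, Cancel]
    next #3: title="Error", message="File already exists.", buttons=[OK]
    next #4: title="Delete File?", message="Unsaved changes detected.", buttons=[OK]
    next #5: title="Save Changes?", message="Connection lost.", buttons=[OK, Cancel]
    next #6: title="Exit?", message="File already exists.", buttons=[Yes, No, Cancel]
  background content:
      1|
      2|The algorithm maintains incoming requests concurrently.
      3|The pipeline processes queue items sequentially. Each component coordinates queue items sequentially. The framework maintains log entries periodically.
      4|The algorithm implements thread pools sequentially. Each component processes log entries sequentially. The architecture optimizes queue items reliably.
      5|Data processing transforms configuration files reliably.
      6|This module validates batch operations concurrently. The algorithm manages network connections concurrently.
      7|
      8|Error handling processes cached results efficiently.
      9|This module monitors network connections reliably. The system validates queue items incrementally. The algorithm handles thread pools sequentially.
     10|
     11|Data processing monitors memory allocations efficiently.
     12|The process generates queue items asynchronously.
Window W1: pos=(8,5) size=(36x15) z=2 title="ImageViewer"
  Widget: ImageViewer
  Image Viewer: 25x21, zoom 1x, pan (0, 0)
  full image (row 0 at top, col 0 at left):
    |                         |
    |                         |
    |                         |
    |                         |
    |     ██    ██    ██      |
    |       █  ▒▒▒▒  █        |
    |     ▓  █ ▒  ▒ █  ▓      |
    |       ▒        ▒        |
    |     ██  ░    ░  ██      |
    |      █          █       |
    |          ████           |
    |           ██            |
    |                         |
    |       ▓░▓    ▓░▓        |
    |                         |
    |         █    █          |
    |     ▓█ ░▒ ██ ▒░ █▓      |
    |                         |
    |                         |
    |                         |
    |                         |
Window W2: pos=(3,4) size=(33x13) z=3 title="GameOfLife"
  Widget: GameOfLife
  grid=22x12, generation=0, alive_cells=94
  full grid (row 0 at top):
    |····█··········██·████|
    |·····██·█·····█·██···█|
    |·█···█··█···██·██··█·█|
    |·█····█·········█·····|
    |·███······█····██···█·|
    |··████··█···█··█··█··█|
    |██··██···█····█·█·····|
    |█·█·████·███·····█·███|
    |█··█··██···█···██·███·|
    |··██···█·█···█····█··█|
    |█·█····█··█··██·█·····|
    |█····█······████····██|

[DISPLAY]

  ┃·█····█·········█·····         ┃       ┃   
  ┃·███······█····██···█·         ┃       ┃   
  ┃··████··█···█··█··█··█         ┃       ┃   
  ┃██··██···█····█·█·····         ┃       ┃   
  ┃█·█·████·███·····█·███         ┃       ┃   
  ┃█··█··██···█···██·███·         ┃       ┃   
  ┃··██···█·█···█····█··█         ┃       ┃   
  ┗━━━━━━━━━━━━━━━━━━━━━━━━━━━━━━━┛       ┃   
   ┃Da┌┃      █          █                ┃   
   ┃Th│┃          ████                    ┃   
   ┃  │┗━━━━━━━━━━━━━━━━━━━━━━━━━━━━━━━━━━┛   
   ┃Er│[Save]  Don't Save   C│ac┃             
   ┃Th└──────────────────────┘rk┃             
   ┃                            ┃             
   ┃Data processing monitors mem┃             
   ┃The process generates queue ┃             
   ┃                            ┃             
   ┗━━━━━━━━━━━━━━━━━━━━━━━━━━━━┛             


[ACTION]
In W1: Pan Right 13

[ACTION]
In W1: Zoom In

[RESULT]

  ┃·█····█·········█·····         ┃       ┃   
  ┃·███······█····██···█·         ┃       ┃   
  ┃··████··█···█··█··█··█         ┃       ┃   
  ┃██··██···█····█·█·····         ┃       ┃   
  ┃█·█·████·███·····█·███         ┃       ┃   
  ┃█··█··██···█···██·███·         ┃       ┃   
  ┃··██···█·█···█····█··█         ┃       ┃   
  ┗━━━━━━━━━━━━━━━━━━━━━━━━━━━━━━━┛       ┃   
   ┃Da┌┃█        ████        ████         ┃   
   ┃Th│┃ ██    ▒▒▒▒▒▒▒▒    ██             ┃   
   ┃  │┗━━━━━━━━━━━━━━━━━━━━━━━━━━━━━━━━━━┛   
   ┃Er│[Save]  Don't Save   C│ac┃             
   ┃Th└──────────────────────┘rk┃             
   ┃                            ┃             
   ┃Data processing monitors mem┃             
   ┃The process generates queue ┃             
   ┃                            ┃             
   ┗━━━━━━━━━━━━━━━━━━━━━━━━━━━━┛             


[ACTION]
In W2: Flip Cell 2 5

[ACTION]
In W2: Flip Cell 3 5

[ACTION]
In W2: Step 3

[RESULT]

  ┃██···········█···██···         ┃       ┃   
  ┃··█············████···         ┃       ┃   
  ┃██·····█·█····█·█·····         ┃       ┃   
  ┃█······███····██······         ┃       ┃   
  ┃██······██····███·····         ┃       ┃   
  ┃·█·█·······█·██·█··█·█         ┃       ┃   
  ┃····█··█·██···█···██·█         ┃       ┃   
  ┗━━━━━━━━━━━━━━━━━━━━━━━━━━━━━━━┛       ┃   
   ┃Da┌┃█        ████        ████         ┃   
   ┃Th│┃ ██    ▒▒▒▒▒▒▒▒    ██             ┃   
   ┃  │┗━━━━━━━━━━━━━━━━━━━━━━━━━━━━━━━━━━┛   
   ┃Er│[Save]  Don't Save   C│ac┃             
   ┃Th└──────────────────────┘rk┃             
   ┃                            ┃             
   ┃Data processing monitors mem┃             
   ┃The process generates queue ┃             
   ┃                            ┃             
   ┗━━━━━━━━━━━━━━━━━━━━━━━━━━━━┛             


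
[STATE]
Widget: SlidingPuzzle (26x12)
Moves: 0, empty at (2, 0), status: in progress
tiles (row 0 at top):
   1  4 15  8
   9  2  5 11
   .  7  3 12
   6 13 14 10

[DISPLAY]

┌────┬────┬────┬────┐     
│  1 │  4 │ 15 │  8 │     
├────┼────┼────┼────┤     
│  9 │  2 │  5 │ 11 │     
├────┼────┼────┼────┤     
│    │  7 │  3 │ 12 │     
├────┼────┼────┼────┤     
│  6 │ 13 │ 14 │ 10 │     
└────┴────┴────┴────┘     
Moves: 0                  
                          
                          


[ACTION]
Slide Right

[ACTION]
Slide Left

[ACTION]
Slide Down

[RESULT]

┌────┬────┬────┬────┐     
│  1 │  4 │ 15 │  8 │     
├────┼────┼────┼────┤     
│  9 │    │  5 │ 11 │     
├────┼────┼────┼────┤     
│  7 │  2 │  3 │ 12 │     
├────┼────┼────┼────┤     
│  6 │ 13 │ 14 │ 10 │     
└────┴────┴────┴────┘     
Moves: 2                  
                          
                          


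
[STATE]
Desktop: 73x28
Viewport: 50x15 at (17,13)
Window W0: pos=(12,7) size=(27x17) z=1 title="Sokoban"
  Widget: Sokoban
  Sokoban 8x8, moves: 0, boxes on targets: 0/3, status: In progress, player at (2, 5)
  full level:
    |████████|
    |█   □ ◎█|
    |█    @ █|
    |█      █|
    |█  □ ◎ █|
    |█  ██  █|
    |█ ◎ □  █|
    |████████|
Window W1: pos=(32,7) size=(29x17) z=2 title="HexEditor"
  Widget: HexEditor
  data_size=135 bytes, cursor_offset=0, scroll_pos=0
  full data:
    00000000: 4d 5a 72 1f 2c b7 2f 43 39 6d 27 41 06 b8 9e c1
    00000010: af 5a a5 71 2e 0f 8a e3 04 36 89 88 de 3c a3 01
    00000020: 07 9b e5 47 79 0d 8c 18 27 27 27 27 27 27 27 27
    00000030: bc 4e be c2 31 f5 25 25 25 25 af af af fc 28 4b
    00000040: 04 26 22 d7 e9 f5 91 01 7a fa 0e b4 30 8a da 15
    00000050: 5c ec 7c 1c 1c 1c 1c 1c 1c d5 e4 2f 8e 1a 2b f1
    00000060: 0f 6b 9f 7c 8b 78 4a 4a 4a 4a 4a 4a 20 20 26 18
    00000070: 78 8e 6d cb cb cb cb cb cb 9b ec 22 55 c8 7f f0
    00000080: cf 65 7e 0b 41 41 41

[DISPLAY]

   █           ┃00000030  bc 4e be c2 31 f5┃      
 ◎ █           ┃00000040  04 26 22 d7 e9 f5┃      
█  █           ┃00000050  5c ec 7c 1c 1c 1c┃      
□  █           ┃00000060  0f 6b 9f 7c 8b 78┃      
████           ┃00000070  78 8e 6d cb cb cb┃      
s: 0  0/3      ┃00000080  cf 65 7e 0b 41 41┃      
               ┃                           ┃      
               ┃                           ┃      
               ┃                           ┃      
               ┃                           ┃      
━━━━━━━━━━━━━━━┗━━━━━━━━━━━━━━━━━━━━━━━━━━━┛      
                                                  
                                                  
                                                  
                                                  


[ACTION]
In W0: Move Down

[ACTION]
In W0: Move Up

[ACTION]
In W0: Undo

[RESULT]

 @ █           ┃00000030  bc 4e be c2 31 f5┃      
 ◎ █           ┃00000040  04 26 22 d7 e9 f5┃      
█  █           ┃00000050  5c ec 7c 1c 1c 1c┃      
□  █           ┃00000060  0f 6b 9f 7c 8b 78┃      
████           ┃00000070  78 8e 6d cb cb cb┃      
s: 1  0/3      ┃00000080  cf 65 7e 0b 41 41┃      
               ┃                           ┃      
               ┃                           ┃      
               ┃                           ┃      
               ┃                           ┃      
━━━━━━━━━━━━━━━┗━━━━━━━━━━━━━━━━━━━━━━━━━━━┛      
                                                  
                                                  
                                                  
                                                  


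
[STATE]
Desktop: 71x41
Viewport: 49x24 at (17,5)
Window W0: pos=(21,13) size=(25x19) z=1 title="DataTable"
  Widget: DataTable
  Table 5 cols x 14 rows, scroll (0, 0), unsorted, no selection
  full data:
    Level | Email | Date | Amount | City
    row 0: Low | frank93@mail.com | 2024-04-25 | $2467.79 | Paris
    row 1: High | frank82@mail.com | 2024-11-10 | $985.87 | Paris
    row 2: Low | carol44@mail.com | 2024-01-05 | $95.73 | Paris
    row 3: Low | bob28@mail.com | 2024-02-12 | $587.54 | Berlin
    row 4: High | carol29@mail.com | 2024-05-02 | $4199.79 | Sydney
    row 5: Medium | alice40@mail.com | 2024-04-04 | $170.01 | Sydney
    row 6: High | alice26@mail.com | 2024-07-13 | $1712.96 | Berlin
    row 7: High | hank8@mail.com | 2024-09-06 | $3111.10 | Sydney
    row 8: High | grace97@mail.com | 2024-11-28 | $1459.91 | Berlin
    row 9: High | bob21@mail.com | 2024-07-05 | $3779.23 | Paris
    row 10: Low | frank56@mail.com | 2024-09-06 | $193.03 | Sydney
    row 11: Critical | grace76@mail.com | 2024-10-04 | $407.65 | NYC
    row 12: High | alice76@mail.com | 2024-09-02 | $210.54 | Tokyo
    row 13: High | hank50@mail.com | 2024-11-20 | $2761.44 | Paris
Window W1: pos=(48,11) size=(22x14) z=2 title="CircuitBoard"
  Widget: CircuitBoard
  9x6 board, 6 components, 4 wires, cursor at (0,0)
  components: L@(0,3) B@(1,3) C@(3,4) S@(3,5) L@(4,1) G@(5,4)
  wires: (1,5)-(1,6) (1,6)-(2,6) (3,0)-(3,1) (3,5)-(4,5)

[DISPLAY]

                                                 
                                                 
                                                 
                                                 
                                                 
                                                 
                               ┏━━━━━━━━━━━━━━━━━
                               ┃ CircuitBoard    
    ┏━━━━━━━━━━━━━━━━━━━━━━━┓  ┠─────────────────
    ┃ DataTable             ┃  ┃   0 1 2 3 4 5 6 
    ┠───────────────────────┨  ┃0  [.]          L
    ┃Level   │Email         ┃  ┃                 
    ┃────────┼──────────────┃  ┃1               B
    ┃Low     │frank93@mail.c┃  ┃                 
    ┃High    │frank82@mail.c┃  ┃2                
    ┃Low     │carol44@mail.c┃  ┃                 
    ┃Low     │bob28@mail.com┃  ┃3   · ─ ·        
    ┃High    │carol29@mail.c┃  ┃                 
    ┃Medium  │alice40@mail.c┃  ┃4       L        
    ┃High    │alice26@mail.c┃  ┗━━━━━━━━━━━━━━━━━
    ┃High    │hank8@mail.com┃                    
    ┃High    │grace97@mail.c┃                    
    ┃High    │bob21@mail.com┃                    
    ┃Low     │frank56@mail.c┃                    


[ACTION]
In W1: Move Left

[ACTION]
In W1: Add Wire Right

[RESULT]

                                                 
                                                 
                                                 
                                                 
                                                 
                                                 
                               ┏━━━━━━━━━━━━━━━━━
                               ┃ CircuitBoard    
    ┏━━━━━━━━━━━━━━━━━━━━━━━┓  ┠─────────────────
    ┃ DataTable             ┃  ┃   0 1 2 3 4 5 6 
    ┠───────────────────────┨  ┃0  [.]─ ·       L
    ┃Level   │Email         ┃  ┃                 
    ┃────────┼──────────────┃  ┃1               B
    ┃Low     │frank93@mail.c┃  ┃                 
    ┃High    │frank82@mail.c┃  ┃2                
    ┃Low     │carol44@mail.c┃  ┃                 
    ┃Low     │bob28@mail.com┃  ┃3   · ─ ·        
    ┃High    │carol29@mail.c┃  ┃                 
    ┃Medium  │alice40@mail.c┃  ┃4       L        
    ┃High    │alice26@mail.c┃  ┗━━━━━━━━━━━━━━━━━
    ┃High    │hank8@mail.com┃                    
    ┃High    │grace97@mail.c┃                    
    ┃High    │bob21@mail.com┃                    
    ┃Low     │frank56@mail.c┃                    


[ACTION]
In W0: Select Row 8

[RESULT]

                                                 
                                                 
                                                 
                                                 
                                                 
                                                 
                               ┏━━━━━━━━━━━━━━━━━
                               ┃ CircuitBoard    
    ┏━━━━━━━━━━━━━━━━━━━━━━━┓  ┠─────────────────
    ┃ DataTable             ┃  ┃   0 1 2 3 4 5 6 
    ┠───────────────────────┨  ┃0  [.]─ ·       L
    ┃Level   │Email         ┃  ┃                 
    ┃────────┼──────────────┃  ┃1               B
    ┃Low     │frank93@mail.c┃  ┃                 
    ┃High    │frank82@mail.c┃  ┃2                
    ┃Low     │carol44@mail.c┃  ┃                 
    ┃Low     │bob28@mail.com┃  ┃3   · ─ ·        
    ┃High    │carol29@mail.c┃  ┃                 
    ┃Medium  │alice40@mail.c┃  ┃4       L        
    ┃High    │alice26@mail.c┃  ┗━━━━━━━━━━━━━━━━━
    ┃High    │hank8@mail.com┃                    
    ┃>igh    │grace97@mail.c┃                    
    ┃High    │bob21@mail.com┃                    
    ┃Low     │frank56@mail.c┃                    


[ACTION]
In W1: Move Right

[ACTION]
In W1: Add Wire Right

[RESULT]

                                                 
                                                 
                                                 
                                                 
                                                 
                                                 
                               ┏━━━━━━━━━━━━━━━━━
                               ┃ CircuitBoard    
    ┏━━━━━━━━━━━━━━━━━━━━━━━┓  ┠─────────────────
    ┃ DataTable             ┃  ┃   0 1 2 3 4 5 6 
    ┠───────────────────────┨  ┃0   · ─[.]─ ·   L
    ┃Level   │Email         ┃  ┃                 
    ┃────────┼──────────────┃  ┃1               B
    ┃Low     │frank93@mail.c┃  ┃                 
    ┃High    │frank82@mail.c┃  ┃2                
    ┃Low     │carol44@mail.c┃  ┃                 
    ┃Low     │bob28@mail.com┃  ┃3   · ─ ·        
    ┃High    │carol29@mail.c┃  ┃                 
    ┃Medium  │alice40@mail.c┃  ┃4       L        
    ┃High    │alice26@mail.c┃  ┗━━━━━━━━━━━━━━━━━
    ┃High    │hank8@mail.com┃                    
    ┃>igh    │grace97@mail.c┃                    
    ┃High    │bob21@mail.com┃                    
    ┃Low     │frank56@mail.c┃                    


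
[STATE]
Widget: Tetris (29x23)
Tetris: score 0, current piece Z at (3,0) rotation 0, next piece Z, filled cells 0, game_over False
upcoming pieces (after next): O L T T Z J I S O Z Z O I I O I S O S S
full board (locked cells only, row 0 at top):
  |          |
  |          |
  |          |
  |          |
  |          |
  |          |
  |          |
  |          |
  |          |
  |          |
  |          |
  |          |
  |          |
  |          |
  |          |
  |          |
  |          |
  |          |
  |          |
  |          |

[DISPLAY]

   ▓▓     │Next:             
    ▓▓    │▓▓                
          │ ▓▓               
          │                  
          │                  
          │                  
          │Score:            
          │0                 
          │                  
          │                  
          │                  
          │                  
          │                  
          │                  
          │                  
          │                  
          │                  
          │                  
          │                  
          │                  
          │                  
          │                  
          │                  


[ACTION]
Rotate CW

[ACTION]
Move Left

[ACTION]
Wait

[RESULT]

          │Next:             
   ▓      │▓▓                
  ▓▓      │ ▓▓               
  ▓       │                  
          │                  
          │                  
          │Score:            
          │0                 
          │                  
          │                  
          │                  
          │                  
          │                  
          │                  
          │                  
          │                  
          │                  
          │                  
          │                  
          │                  
          │                  
          │                  
          │                  


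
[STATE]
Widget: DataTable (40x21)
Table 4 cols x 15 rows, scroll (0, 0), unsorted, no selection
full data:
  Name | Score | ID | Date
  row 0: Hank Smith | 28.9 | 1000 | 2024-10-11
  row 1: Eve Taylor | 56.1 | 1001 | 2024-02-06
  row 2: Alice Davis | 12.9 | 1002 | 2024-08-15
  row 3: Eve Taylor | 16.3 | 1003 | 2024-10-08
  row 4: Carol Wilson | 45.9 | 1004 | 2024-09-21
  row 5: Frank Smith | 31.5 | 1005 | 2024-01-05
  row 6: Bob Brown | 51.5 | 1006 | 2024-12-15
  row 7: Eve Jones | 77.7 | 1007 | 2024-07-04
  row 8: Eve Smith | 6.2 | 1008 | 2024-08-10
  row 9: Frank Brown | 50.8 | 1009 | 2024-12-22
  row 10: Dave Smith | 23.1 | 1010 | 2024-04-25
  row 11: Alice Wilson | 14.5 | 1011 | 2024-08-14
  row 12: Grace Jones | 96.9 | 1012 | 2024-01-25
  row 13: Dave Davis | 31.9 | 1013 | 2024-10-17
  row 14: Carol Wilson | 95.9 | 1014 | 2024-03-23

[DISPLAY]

Name        │Score│ID  │Date            
────────────┼─────┼────┼──────────      
Hank Smith  │28.9 │1000│2024-10-11      
Eve Taylor  │56.1 │1001│2024-02-06      
Alice Davis │12.9 │1002│2024-08-15      
Eve Taylor  │16.3 │1003│2024-10-08      
Carol Wilson│45.9 │1004│2024-09-21      
Frank Smith │31.5 │1005│2024-01-05      
Bob Brown   │51.5 │1006│2024-12-15      
Eve Jones   │77.7 │1007│2024-07-04      
Eve Smith   │6.2  │1008│2024-08-10      
Frank Brown │50.8 │1009│2024-12-22      
Dave Smith  │23.1 │1010│2024-04-25      
Alice Wilson│14.5 │1011│2024-08-14      
Grace Jones │96.9 │1012│2024-01-25      
Dave Davis  │31.9 │1013│2024-10-17      
Carol Wilson│95.9 │1014│2024-03-23      
                                        
                                        
                                        
                                        


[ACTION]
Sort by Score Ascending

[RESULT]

Name        │Scor▲│ID  │Date            
────────────┼─────┼────┼──────────      
Eve Smith   │6.2  │1008│2024-08-10      
Alice Davis │12.9 │1002│2024-08-15      
Alice Wilson│14.5 │1011│2024-08-14      
Eve Taylor  │16.3 │1003│2024-10-08      
Dave Smith  │23.1 │1010│2024-04-25      
Hank Smith  │28.9 │1000│2024-10-11      
Frank Smith │31.5 │1005│2024-01-05      
Dave Davis  │31.9 │1013│2024-10-17      
Carol Wilson│45.9 │1004│2024-09-21      
Frank Brown │50.8 │1009│2024-12-22      
Bob Brown   │51.5 │1006│2024-12-15      
Eve Taylor  │56.1 │1001│2024-02-06      
Eve Jones   │77.7 │1007│2024-07-04      
Carol Wilson│95.9 │1014│2024-03-23      
Grace Jones │96.9 │1012│2024-01-25      
                                        
                                        
                                        
                                        


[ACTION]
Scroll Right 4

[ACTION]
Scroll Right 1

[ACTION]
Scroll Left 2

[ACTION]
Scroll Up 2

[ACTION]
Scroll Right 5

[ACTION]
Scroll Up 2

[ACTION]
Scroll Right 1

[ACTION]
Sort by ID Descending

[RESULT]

Name        │Score│ID ▼│Date            
────────────┼─────┼────┼──────────      
Carol Wilson│95.9 │1014│2024-03-23      
Dave Davis  │31.9 │1013│2024-10-17      
Grace Jones │96.9 │1012│2024-01-25      
Alice Wilson│14.5 │1011│2024-08-14      
Dave Smith  │23.1 │1010│2024-04-25      
Frank Brown │50.8 │1009│2024-12-22      
Eve Smith   │6.2  │1008│2024-08-10      
Eve Jones   │77.7 │1007│2024-07-04      
Bob Brown   │51.5 │1006│2024-12-15      
Frank Smith │31.5 │1005│2024-01-05      
Carol Wilson│45.9 │1004│2024-09-21      
Eve Taylor  │16.3 │1003│2024-10-08      
Alice Davis │12.9 │1002│2024-08-15      
Eve Taylor  │56.1 │1001│2024-02-06      
Hank Smith  │28.9 │1000│2024-10-11      
                                        
                                        
                                        
                                        


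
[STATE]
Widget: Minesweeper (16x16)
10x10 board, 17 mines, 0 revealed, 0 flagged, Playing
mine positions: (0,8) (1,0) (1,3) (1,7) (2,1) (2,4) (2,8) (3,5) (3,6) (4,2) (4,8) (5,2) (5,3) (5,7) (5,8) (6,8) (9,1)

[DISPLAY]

■■■■■■■■■■      
■■■■■■■■■■      
■■■■■■■■■■      
■■■■■■■■■■      
■■■■■■■■■■      
■■■■■■■■■■      
■■■■■■■■■■      
■■■■■■■■■■      
■■■■■■■■■■      
■■■■■■■■■■      
                
                
                
                
                
                


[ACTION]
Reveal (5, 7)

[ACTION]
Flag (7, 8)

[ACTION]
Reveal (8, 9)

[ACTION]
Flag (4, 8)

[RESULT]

■■■■■■■■✹■      
✹■■✹■■■✹■■      
■✹■■✹■■■✹■      
■■■■■✹✹■■■      
■■✹■■■■■✹■      
■■✹✹■■■✹✹■      
■■■■■■■■✹■      
■■■■■■■■■■      
■■■■■■■■■■      
■✹■■■■■■■■      
                
                
                
                
                
                


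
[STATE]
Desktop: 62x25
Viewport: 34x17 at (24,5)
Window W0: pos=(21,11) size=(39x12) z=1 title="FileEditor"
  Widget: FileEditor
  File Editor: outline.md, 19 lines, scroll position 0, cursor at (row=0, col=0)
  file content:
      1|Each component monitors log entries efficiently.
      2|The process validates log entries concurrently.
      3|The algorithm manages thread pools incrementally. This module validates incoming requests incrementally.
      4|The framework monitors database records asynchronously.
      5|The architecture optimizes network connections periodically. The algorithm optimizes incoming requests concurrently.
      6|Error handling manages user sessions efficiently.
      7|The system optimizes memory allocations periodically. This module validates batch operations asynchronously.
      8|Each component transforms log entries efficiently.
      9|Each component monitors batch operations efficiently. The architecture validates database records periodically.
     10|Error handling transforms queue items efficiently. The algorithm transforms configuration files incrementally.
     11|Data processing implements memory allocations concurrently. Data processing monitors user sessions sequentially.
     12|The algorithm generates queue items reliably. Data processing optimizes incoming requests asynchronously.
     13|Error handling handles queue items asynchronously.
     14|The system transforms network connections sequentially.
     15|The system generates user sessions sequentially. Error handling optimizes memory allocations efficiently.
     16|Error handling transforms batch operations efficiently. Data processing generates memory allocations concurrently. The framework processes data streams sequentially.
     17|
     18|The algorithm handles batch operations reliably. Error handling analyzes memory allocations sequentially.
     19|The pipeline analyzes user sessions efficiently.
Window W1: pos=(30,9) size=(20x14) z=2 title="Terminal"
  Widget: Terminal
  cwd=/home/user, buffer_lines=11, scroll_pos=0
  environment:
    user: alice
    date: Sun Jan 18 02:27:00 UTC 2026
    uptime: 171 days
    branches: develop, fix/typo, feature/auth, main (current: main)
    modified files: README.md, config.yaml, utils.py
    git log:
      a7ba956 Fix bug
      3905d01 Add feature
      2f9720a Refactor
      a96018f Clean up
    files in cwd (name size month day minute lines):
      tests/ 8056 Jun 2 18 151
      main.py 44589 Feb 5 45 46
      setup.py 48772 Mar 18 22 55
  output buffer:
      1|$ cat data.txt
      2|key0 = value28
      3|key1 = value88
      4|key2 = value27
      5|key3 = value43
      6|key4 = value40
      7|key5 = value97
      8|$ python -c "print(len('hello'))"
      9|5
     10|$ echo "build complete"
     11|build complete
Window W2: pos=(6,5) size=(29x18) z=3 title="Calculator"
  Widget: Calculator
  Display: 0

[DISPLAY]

━━━━━━━━━━┓                       
          ┃                       
──────────┨                       
         0┃                       
          ┃━━━━━━━━━━━━━━┓        
          ┃minal         ┃        
          ┃──────────────┨━━━━━━━━
          ┃t data.txt    ┃        
          ┃ = value28    ┃────────
          ┃ = value88    ┃entries 
          ┃ = value27    ┃tries co
          ┃ = value43    ┃ pools i
          ┃ = value40    ┃ase reco
          ┃ = value97    ┃etwork c
          ┃thon -c "print┃sessions
          ┃              ┃allocati
          ┃ho "build comp┃g entrie


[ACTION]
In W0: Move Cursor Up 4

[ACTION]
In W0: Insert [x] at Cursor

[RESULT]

━━━━━━━━━━┓                       
          ┃                       
──────────┨                       
         0┃                       
          ┃━━━━━━━━━━━━━━┓        
          ┃minal         ┃        
          ┃──────────────┨━━━━━━━━
          ┃t data.txt    ┃        
          ┃ = value28    ┃────────
          ┃ = value88    ┃ entries
          ┃ = value27    ┃tries co
          ┃ = value43    ┃ pools i
          ┃ = value40    ┃ase reco
          ┃ = value97    ┃etwork c
          ┃thon -c "print┃sessions
          ┃              ┃allocati
          ┃ho "build comp┃g entrie


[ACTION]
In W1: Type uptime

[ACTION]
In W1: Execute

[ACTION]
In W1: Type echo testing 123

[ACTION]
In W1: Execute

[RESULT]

━━━━━━━━━━┓                       
          ┃                       
──────────┨                       
         0┃                       
          ┃━━━━━━━━━━━━━━┓        
          ┃minal         ┃        
          ┃──────────────┨━━━━━━━━
          ┃ = value97    ┃        
          ┃thon -c "print┃────────
          ┃              ┃ entries
          ┃ho "build comp┃tries co
          ┃d complete    ┃ pools i
          ┃time          ┃ase reco
          ┃00  up 171 day┃etwork c
          ┃ho testing 123┃sessions
          ┃ing 123       ┃allocati
          ┃              ┃g entrie


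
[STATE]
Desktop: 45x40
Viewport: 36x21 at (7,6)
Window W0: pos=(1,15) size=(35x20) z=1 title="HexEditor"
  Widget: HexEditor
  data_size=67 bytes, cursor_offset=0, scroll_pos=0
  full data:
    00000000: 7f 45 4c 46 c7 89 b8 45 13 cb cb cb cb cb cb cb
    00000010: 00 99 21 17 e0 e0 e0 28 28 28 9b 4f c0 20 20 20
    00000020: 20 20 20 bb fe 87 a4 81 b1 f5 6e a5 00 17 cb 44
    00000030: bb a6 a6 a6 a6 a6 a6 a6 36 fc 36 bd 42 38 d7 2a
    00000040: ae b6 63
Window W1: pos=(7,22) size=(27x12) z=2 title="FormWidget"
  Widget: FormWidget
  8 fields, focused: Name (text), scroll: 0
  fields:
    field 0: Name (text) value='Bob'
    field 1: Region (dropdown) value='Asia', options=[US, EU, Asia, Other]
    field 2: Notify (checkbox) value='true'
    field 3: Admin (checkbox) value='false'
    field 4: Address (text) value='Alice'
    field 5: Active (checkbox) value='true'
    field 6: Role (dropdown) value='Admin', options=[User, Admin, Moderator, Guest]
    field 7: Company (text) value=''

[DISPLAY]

                                    
                                    
                                    
                                    
                                    
                                    
                                    
                                    
                                    
━━━━━━━━━━━━━━━━━━━━━━━━━━━━┓       
ditor                       ┃       
────────────────────────────┨       
000  7F 45 4c 46 c7 89 b8 45┃       
010  00 99 21 17 e0 e0 e0 28┃       
020  20 20 20 bb fe 87 a4 81┃       
030  bb a6 a6 a6 a6 a6 a6 a6┃       
┏━━━━━━━━━━━━━━━━━━━━━━━━━┓ ┃       
┃ FormWidget              ┃ ┃       
┠─────────────────────────┨ ┃       
┃> Name:       [Bob      ]┃ ┃       
┃  Region:     [Asia    ▼]┃ ┃       


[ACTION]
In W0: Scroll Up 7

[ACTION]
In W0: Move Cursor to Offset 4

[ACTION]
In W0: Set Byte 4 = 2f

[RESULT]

                                    
                                    
                                    
                                    
                                    
                                    
                                    
                                    
                                    
━━━━━━━━━━━━━━━━━━━━━━━━━━━━┓       
ditor                       ┃       
────────────────────────────┨       
000  7f 45 4c 46 2F 89 b8 45┃       
010  00 99 21 17 e0 e0 e0 28┃       
020  20 20 20 bb fe 87 a4 81┃       
030  bb a6 a6 a6 a6 a6 a6 a6┃       
┏━━━━━━━━━━━━━━━━━━━━━━━━━┓ ┃       
┃ FormWidget              ┃ ┃       
┠─────────────────────────┨ ┃       
┃> Name:       [Bob      ]┃ ┃       
┃  Region:     [Asia    ▼]┃ ┃       


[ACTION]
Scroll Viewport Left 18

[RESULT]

                                    
                                    
                                    
                                    
                                    
                                    
                                    
                                    
                                    
 ┏━━━━━━━━━━━━━━━━━━━━━━━━━━━━━━━━━┓
 ┃ HexEditor                       ┃
 ┠─────────────────────────────────┨
 ┃00000000  7f 45 4c 46 2F 89 b8 45┃
 ┃00000010  00 99 21 17 e0 e0 e0 28┃
 ┃00000020  20 20 20 bb fe 87 a4 81┃
 ┃00000030  bb a6 a6 a6 a6 a6 a6 a6┃
 ┃00000┏━━━━━━━━━━━━━━━━━━━━━━━━━┓ ┃
 ┃     ┃ FormWidget              ┃ ┃
 ┃     ┠─────────────────────────┨ ┃
 ┃     ┃> Name:       [Bob      ]┃ ┃
 ┃     ┃  Region:     [Asia    ▼]┃ ┃


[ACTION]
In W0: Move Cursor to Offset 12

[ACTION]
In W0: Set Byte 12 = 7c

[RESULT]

                                    
                                    
                                    
                                    
                                    
                                    
                                    
                                    
                                    
 ┏━━━━━━━━━━━━━━━━━━━━━━━━━━━━━━━━━┓
 ┃ HexEditor                       ┃
 ┠─────────────────────────────────┨
 ┃00000000  7f 45 4c 46 2f 89 b8 45┃
 ┃00000010  00 99 21 17 e0 e0 e0 28┃
 ┃00000020  20 20 20 bb fe 87 a4 81┃
 ┃00000030  bb a6 a6 a6 a6 a6 a6 a6┃
 ┃00000┏━━━━━━━━━━━━━━━━━━━━━━━━━┓ ┃
 ┃     ┃ FormWidget              ┃ ┃
 ┃     ┠─────────────────────────┨ ┃
 ┃     ┃> Name:       [Bob      ]┃ ┃
 ┃     ┃  Region:     [Asia    ▼]┃ ┃


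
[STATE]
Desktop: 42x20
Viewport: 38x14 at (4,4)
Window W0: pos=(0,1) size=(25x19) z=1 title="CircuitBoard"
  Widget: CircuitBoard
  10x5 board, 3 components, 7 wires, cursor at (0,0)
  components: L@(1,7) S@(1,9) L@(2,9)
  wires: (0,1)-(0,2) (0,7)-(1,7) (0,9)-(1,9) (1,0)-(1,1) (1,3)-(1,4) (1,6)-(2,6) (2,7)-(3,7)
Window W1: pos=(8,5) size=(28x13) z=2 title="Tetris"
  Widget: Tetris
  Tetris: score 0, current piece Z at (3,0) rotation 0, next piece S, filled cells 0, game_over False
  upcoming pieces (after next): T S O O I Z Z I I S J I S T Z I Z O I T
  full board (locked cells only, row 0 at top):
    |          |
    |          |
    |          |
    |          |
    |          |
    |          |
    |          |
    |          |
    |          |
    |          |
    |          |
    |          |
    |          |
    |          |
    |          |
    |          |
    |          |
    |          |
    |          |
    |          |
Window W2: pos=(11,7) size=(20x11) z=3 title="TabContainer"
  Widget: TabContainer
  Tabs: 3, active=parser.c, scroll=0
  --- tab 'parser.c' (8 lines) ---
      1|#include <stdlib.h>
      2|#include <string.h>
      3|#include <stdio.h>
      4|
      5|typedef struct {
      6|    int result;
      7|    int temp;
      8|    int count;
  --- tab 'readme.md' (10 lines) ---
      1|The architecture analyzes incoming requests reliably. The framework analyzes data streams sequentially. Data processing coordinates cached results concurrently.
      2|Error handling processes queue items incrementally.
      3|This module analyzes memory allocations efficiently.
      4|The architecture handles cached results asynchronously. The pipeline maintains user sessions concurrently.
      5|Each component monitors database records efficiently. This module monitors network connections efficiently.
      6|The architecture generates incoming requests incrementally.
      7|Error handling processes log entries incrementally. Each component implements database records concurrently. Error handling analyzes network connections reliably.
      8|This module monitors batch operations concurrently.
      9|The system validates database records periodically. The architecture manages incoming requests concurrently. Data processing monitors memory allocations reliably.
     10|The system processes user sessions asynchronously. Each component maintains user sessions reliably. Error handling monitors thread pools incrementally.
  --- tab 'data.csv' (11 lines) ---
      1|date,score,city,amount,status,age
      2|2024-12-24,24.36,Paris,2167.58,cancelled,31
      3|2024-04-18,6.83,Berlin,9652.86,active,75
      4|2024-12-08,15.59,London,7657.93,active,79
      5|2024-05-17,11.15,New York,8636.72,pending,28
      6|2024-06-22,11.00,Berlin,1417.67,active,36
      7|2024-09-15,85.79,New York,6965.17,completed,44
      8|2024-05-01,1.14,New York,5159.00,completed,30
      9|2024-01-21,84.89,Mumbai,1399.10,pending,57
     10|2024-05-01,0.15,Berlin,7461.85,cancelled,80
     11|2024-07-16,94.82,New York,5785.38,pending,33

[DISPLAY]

0 1 2 3 4 5 6 7 8 9 ┃                 
[.] ┏━━━━━━━━━━━━━━━━━━━━━━━━━━┓      
    ┃ Tetris                   ┃      
 · ─┠──┏━━━━━━━━━━━━━━━━━━┓────┨      
    ┃  ┃ TabContainer     ┃    ┃      
    ┃  ┠──────────────────┨    ┃      
    ┃  ┃[parser.c]│ readme┃    ┃      
    ┃  ┃──────────────────┃    ┃      
    ┃  ┃#include <stdlib.h┃    ┃      
    ┃  ┃#include <string.h┃    ┃      
sor:┃  ┃#include <stdio.h>┃    ┃      
    ┃  ┃                  ┃    ┃      
    ┃  ┃typedef struct {  ┃    ┃      
    ┗━━┗━━━━━━━━━━━━━━━━━━┛━━━━┛      


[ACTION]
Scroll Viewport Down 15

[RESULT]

    ┃ Tetris                   ┃      
 · ─┠──┏━━━━━━━━━━━━━━━━━━┓────┨      
    ┃  ┃ TabContainer     ┃    ┃      
    ┃  ┠──────────────────┨    ┃      
    ┃  ┃[parser.c]│ readme┃    ┃      
    ┃  ┃──────────────────┃    ┃      
    ┃  ┃#include <stdlib.h┃    ┃      
    ┃  ┃#include <string.h┃    ┃      
sor:┃  ┃#include <stdio.h>┃    ┃      
    ┃  ┃                  ┃    ┃      
    ┃  ┃typedef struct {  ┃    ┃      
    ┗━━┗━━━━━━━━━━━━━━━━━━┛━━━━┛      
                    ┃                 
━━━━━━━━━━━━━━━━━━━━┛                 
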